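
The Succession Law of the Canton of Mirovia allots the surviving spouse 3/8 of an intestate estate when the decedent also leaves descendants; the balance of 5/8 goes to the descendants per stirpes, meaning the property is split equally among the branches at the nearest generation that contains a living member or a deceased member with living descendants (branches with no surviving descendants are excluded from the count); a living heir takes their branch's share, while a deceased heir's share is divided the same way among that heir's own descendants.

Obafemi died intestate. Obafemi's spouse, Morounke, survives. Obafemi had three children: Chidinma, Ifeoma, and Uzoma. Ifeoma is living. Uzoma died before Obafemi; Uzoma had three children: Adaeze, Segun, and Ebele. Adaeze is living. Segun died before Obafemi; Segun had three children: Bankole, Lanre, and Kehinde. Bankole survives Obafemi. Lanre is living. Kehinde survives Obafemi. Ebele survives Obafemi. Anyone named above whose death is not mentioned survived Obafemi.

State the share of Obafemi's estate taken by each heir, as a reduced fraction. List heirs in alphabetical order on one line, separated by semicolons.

Morounke, as surviving spouse, takes 3/8.
The remaining 5/8 passes to Obafemi's descendants per stirpes.
The 5/8 is divided into 3 equal shares of 5/24 among Chidinma, Ifeoma, Uzoma.
Chidinma is living and takes 5/24.
Ifeoma is living and takes 5/24.
Uzoma predeceased; the 5/24 allotted to Uzoma's branch passes to Uzoma's issue by representation.
The 5/24 is divided into 3 equal shares of 5/72 among Adaeze, Segun, Ebele.
Adaeze is living and takes 5/72.
Segun predeceased; the 5/72 allotted to Segun's branch passes to Segun's issue by representation.
The 5/72 is divided into 3 equal shares of 5/216 among Bankole, Lanre, Kehinde.
Bankole is living and takes 5/216.
Lanre is living and takes 5/216.
Kehinde is living and takes 5/216.
Ebele is living and takes 5/72.

Adaeze 5/72; Bankole 5/216; Chidinma 5/24; Ebele 5/72; Ifeoma 5/24; Kehinde 5/216; Lanre 5/216; Morounke 3/8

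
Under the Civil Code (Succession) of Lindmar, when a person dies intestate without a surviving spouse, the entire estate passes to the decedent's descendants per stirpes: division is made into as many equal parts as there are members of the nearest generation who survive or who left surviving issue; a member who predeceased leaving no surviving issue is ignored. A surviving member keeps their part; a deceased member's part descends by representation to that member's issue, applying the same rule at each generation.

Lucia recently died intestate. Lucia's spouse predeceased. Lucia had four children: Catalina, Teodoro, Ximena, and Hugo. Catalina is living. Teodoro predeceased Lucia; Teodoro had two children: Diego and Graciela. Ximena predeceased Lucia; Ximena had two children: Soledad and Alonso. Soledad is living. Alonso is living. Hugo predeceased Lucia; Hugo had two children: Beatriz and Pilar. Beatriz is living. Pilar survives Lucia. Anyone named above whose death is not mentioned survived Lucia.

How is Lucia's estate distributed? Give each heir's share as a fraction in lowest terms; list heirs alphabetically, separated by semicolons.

Alonso 1/8; Beatriz 1/8; Catalina 1/4; Diego 1/8; Graciela 1/8; Pilar 1/8; Soledad 1/8

There is no surviving spouse, so the entire estate passes to Lucia's descendants per stirpes.
The estate is divided into 4 equal shares of 1/4 among Catalina, Teodoro, Ximena, Hugo.
Catalina is living and takes 1/4.
Teodoro predeceased; the 1/4 allotted to Teodoro's branch passes to Teodoro's issue by representation.
The 1/4 is divided into 2 equal shares of 1/8 among Diego, Graciela.
Diego is living and takes 1/8.
Graciela is living and takes 1/8.
Ximena predeceased; the 1/4 allotted to Ximena's branch passes to Ximena's issue by representation.
The 1/4 is divided into 2 equal shares of 1/8 among Soledad, Alonso.
Soledad is living and takes 1/8.
Alonso is living and takes 1/8.
Hugo predeceased; the 1/4 allotted to Hugo's branch passes to Hugo's issue by representation.
The 1/4 is divided into 2 equal shares of 1/8 among Beatriz, Pilar.
Beatriz is living and takes 1/8.
Pilar is living and takes 1/8.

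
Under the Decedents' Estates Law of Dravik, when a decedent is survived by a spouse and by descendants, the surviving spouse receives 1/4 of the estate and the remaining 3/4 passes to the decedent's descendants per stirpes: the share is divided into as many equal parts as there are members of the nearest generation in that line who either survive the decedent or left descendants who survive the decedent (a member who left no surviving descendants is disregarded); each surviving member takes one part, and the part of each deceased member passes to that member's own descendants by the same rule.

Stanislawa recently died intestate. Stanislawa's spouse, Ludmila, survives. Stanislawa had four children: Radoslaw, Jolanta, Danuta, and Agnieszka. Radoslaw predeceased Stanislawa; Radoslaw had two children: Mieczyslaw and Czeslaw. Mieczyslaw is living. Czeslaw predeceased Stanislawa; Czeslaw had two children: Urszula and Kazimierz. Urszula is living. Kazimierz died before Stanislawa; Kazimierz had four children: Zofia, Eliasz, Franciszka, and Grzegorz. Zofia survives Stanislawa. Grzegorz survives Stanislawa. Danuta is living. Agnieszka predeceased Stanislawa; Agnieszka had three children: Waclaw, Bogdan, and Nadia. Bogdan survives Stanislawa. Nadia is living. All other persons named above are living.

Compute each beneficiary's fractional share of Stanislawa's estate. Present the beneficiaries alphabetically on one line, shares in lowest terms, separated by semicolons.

Ludmila, as surviving spouse, takes 1/4.
The remaining 3/4 passes to Stanislawa's descendants per stirpes.
The 3/4 is divided into 4 equal shares of 3/16 among Radoslaw, Jolanta, Danuta, Agnieszka.
Radoslaw predeceased; the 3/16 allotted to Radoslaw's branch passes to Radoslaw's issue by representation.
The 3/16 is divided into 2 equal shares of 3/32 among Mieczyslaw, Czeslaw.
Mieczyslaw is living and takes 3/32.
Czeslaw predeceased; the 3/32 allotted to Czeslaw's branch passes to Czeslaw's issue by representation.
The 3/32 is divided into 2 equal shares of 3/64 among Urszula, Kazimierz.
Urszula is living and takes 3/64.
Kazimierz predeceased; the 3/64 allotted to Kazimierz's branch passes to Kazimierz's issue by representation.
The 3/64 is divided into 4 equal shares of 3/256 among Zofia, Eliasz, Franciszka, Grzegorz.
Zofia is living and takes 3/256.
Eliasz is living and takes 3/256.
Franciszka is living and takes 3/256.
Grzegorz is living and takes 3/256.
Jolanta is living and takes 3/16.
Danuta is living and takes 3/16.
Agnieszka predeceased; the 3/16 allotted to Agnieszka's branch passes to Agnieszka's issue by representation.
The 3/16 is divided into 3 equal shares of 1/16 among Waclaw, Bogdan, Nadia.
Waclaw is living and takes 1/16.
Bogdan is living and takes 1/16.
Nadia is living and takes 1/16.

Bogdan 1/16; Danuta 3/16; Eliasz 3/256; Franciszka 3/256; Grzegorz 3/256; Jolanta 3/16; Ludmila 1/4; Mieczyslaw 3/32; Nadia 1/16; Urszula 3/64; Waclaw 1/16; Zofia 3/256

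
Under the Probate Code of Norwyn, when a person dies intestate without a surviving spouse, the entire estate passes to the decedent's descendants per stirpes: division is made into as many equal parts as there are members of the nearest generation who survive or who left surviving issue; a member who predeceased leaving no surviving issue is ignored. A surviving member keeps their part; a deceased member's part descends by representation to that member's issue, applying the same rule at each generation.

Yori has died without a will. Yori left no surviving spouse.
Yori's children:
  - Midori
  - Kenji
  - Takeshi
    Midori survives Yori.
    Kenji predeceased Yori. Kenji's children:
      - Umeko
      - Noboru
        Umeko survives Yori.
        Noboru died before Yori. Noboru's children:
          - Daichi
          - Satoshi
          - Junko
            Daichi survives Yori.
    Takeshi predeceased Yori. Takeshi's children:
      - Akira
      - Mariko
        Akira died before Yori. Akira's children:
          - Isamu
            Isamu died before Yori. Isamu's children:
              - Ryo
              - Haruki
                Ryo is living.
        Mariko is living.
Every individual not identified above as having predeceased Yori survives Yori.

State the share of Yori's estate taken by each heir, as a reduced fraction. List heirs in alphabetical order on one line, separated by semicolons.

Daichi 1/18; Haruki 1/12; Junko 1/18; Mariko 1/6; Midori 1/3; Ryo 1/12; Satoshi 1/18; Umeko 1/6

There is no surviving spouse, so the entire estate passes to Yori's descendants per stirpes.
The estate is divided into 3 equal shares of 1/3 among Midori, Kenji, Takeshi.
Midori is living and takes 1/3.
Kenji predeceased; the 1/3 allotted to Kenji's branch passes to Kenji's issue by representation.
The 1/3 is divided into 2 equal shares of 1/6 among Umeko, Noboru.
Umeko is living and takes 1/6.
Noboru predeceased; the 1/6 allotted to Noboru's branch passes to Noboru's issue by representation.
The 1/6 is divided into 3 equal shares of 1/18 among Daichi, Satoshi, Junko.
Daichi is living and takes 1/18.
Satoshi is living and takes 1/18.
Junko is living and takes 1/18.
Takeshi predeceased; the 1/3 allotted to Takeshi's branch passes to Takeshi's issue by representation.
The 1/3 is divided into 2 equal shares of 1/6 among Akira, Mariko.
Akira predeceased; the 1/6 allotted to Akira's branch passes to Akira's issue by representation.
Isamu's line is the sole branch at this level, so the full 1/6 passes to Isamu's issue by representation.
The 1/6 is divided into 2 equal shares of 1/12 among Ryo, Haruki.
Ryo is living and takes 1/12.
Haruki is living and takes 1/12.
Mariko is living and takes 1/6.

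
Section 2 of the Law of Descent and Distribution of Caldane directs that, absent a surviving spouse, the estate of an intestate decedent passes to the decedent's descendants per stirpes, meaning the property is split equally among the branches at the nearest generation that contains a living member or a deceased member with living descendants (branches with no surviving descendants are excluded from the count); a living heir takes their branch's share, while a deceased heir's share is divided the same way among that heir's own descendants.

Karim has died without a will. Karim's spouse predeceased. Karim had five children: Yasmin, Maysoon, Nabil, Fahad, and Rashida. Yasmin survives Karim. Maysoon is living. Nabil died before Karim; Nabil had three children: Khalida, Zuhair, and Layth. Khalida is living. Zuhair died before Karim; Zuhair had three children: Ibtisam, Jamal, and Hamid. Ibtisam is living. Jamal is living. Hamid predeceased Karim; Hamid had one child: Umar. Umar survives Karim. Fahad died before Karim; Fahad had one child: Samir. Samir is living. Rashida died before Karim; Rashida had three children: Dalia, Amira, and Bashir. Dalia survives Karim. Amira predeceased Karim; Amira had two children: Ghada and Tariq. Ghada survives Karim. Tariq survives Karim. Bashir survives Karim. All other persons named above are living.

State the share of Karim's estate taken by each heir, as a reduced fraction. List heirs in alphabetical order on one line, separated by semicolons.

There is no surviving spouse, so the entire estate passes to Karim's descendants per stirpes.
The estate is divided into 5 equal shares of 1/5 among Yasmin, Maysoon, Nabil, Fahad, Rashida.
Yasmin is living and takes 1/5.
Maysoon is living and takes 1/5.
Nabil predeceased; the 1/5 allotted to Nabil's branch passes to Nabil's issue by representation.
The 1/5 is divided into 3 equal shares of 1/15 among Khalida, Zuhair, Layth.
Khalida is living and takes 1/15.
Zuhair predeceased; the 1/15 allotted to Zuhair's branch passes to Zuhair's issue by representation.
The 1/15 is divided into 3 equal shares of 1/45 among Ibtisam, Jamal, Hamid.
Ibtisam is living and takes 1/45.
Jamal is living and takes 1/45.
Hamid predeceased; the 1/45 allotted to Hamid's branch passes to Hamid's issue by representation.
Umar is the sole taker at this level and receives the full 1/45.
Layth is living and takes 1/15.
Fahad predeceased; the 1/5 allotted to Fahad's branch passes to Fahad's issue by representation.
Samir is the sole taker at this level and receives the full 1/5.
Rashida predeceased; the 1/5 allotted to Rashida's branch passes to Rashida's issue by representation.
The 1/5 is divided into 3 equal shares of 1/15 among Dalia, Amira, Bashir.
Dalia is living and takes 1/15.
Amira predeceased; the 1/15 allotted to Amira's branch passes to Amira's issue by representation.
The 1/15 is divided into 2 equal shares of 1/30 among Ghada, Tariq.
Ghada is living and takes 1/30.
Tariq is living and takes 1/30.
Bashir is living and takes 1/15.

Bashir 1/15; Dalia 1/15; Ghada 1/30; Ibtisam 1/45; Jamal 1/45; Khalida 1/15; Layth 1/15; Maysoon 1/5; Samir 1/5; Tariq 1/30; Umar 1/45; Yasmin 1/5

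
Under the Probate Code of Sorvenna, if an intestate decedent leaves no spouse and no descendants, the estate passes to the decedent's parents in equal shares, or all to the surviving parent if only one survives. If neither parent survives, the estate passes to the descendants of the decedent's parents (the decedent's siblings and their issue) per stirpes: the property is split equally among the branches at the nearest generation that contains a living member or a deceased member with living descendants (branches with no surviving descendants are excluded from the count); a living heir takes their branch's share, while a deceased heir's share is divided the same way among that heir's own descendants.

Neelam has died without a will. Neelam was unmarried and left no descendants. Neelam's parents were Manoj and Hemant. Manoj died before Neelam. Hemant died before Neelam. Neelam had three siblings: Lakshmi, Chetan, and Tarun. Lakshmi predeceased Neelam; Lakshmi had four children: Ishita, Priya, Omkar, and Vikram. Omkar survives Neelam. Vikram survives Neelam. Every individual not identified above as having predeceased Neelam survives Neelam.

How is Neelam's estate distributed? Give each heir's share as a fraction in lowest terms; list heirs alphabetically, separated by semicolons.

Chetan 1/3; Ishita 1/12; Omkar 1/12; Priya 1/12; Tarun 1/3; Vikram 1/12

Neither parent survives and there are no descendants, so the estate passes to Neelam's siblings and their issue per stirpes.
The estate is divided into 3 equal shares of 1/3 among Lakshmi, Chetan, Tarun.
Lakshmi predeceased; the 1/3 allotted to Lakshmi's branch passes to Lakshmi's issue by representation.
The 1/3 is divided into 4 equal shares of 1/12 among Ishita, Priya, Omkar, Vikram.
Ishita is living and takes 1/12.
Priya is living and takes 1/12.
Omkar is living and takes 1/12.
Vikram is living and takes 1/12.
Chetan is living and takes 1/3.
Tarun is living and takes 1/3.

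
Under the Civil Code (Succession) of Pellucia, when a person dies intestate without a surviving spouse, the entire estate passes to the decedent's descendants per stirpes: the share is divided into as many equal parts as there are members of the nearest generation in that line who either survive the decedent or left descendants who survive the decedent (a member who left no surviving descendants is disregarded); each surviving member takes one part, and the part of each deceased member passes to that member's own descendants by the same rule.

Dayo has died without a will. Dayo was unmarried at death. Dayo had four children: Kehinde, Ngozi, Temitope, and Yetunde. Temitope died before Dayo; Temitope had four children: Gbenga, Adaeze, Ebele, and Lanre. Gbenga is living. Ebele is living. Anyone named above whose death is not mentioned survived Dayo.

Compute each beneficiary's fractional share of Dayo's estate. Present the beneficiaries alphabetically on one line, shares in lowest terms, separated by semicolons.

There is no surviving spouse, so the entire estate passes to Dayo's descendants per stirpes.
The estate is divided into 4 equal shares of 1/4 among Kehinde, Ngozi, Temitope, Yetunde.
Kehinde is living and takes 1/4.
Ngozi is living and takes 1/4.
Temitope predeceased; the 1/4 allotted to Temitope's branch passes to Temitope's issue by representation.
The 1/4 is divided into 4 equal shares of 1/16 among Gbenga, Adaeze, Ebele, Lanre.
Gbenga is living and takes 1/16.
Adaeze is living and takes 1/16.
Ebele is living and takes 1/16.
Lanre is living and takes 1/16.
Yetunde is living and takes 1/4.

Adaeze 1/16; Ebele 1/16; Gbenga 1/16; Kehinde 1/4; Lanre 1/16; Ngozi 1/4; Yetunde 1/4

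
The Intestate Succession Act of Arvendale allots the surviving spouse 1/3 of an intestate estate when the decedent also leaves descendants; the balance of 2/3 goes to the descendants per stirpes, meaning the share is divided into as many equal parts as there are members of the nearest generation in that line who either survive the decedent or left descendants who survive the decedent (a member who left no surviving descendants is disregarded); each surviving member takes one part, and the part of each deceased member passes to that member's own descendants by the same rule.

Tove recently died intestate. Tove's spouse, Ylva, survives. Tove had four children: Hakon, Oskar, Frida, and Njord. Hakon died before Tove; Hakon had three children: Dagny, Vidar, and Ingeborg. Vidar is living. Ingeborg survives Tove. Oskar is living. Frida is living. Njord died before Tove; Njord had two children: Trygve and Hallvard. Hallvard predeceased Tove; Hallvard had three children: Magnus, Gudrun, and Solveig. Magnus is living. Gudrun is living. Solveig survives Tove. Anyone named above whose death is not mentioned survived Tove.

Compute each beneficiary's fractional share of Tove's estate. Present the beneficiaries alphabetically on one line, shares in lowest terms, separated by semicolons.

Dagny 1/18; Frida 1/6; Gudrun 1/36; Ingeborg 1/18; Magnus 1/36; Oskar 1/6; Solveig 1/36; Trygve 1/12; Vidar 1/18; Ylva 1/3

Ylva, as surviving spouse, takes 1/3.
The remaining 2/3 passes to Tove's descendants per stirpes.
The 2/3 is divided into 4 equal shares of 1/6 among Hakon, Oskar, Frida, Njord.
Hakon predeceased; the 1/6 allotted to Hakon's branch passes to Hakon's issue by representation.
The 1/6 is divided into 3 equal shares of 1/18 among Dagny, Vidar, Ingeborg.
Dagny is living and takes 1/18.
Vidar is living and takes 1/18.
Ingeborg is living and takes 1/18.
Oskar is living and takes 1/6.
Frida is living and takes 1/6.
Njord predeceased; the 1/6 allotted to Njord's branch passes to Njord's issue by representation.
The 1/6 is divided into 2 equal shares of 1/12 among Trygve, Hallvard.
Trygve is living and takes 1/12.
Hallvard predeceased; the 1/12 allotted to Hallvard's branch passes to Hallvard's issue by representation.
The 1/12 is divided into 3 equal shares of 1/36 among Magnus, Gudrun, Solveig.
Magnus is living and takes 1/36.
Gudrun is living and takes 1/36.
Solveig is living and takes 1/36.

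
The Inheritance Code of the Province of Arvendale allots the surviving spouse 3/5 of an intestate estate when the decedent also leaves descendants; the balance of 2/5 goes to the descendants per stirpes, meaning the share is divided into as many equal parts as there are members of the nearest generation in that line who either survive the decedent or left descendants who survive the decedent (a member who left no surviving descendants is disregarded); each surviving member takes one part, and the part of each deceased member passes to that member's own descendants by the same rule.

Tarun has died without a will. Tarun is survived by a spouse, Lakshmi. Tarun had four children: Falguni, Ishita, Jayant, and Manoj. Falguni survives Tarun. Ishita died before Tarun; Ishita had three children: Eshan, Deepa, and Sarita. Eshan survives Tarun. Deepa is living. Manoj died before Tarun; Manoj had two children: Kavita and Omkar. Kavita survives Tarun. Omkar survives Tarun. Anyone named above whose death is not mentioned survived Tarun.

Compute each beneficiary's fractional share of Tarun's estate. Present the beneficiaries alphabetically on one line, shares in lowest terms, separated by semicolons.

Lakshmi, as surviving spouse, takes 3/5.
The remaining 2/5 passes to Tarun's descendants per stirpes.
The 2/5 is divided into 4 equal shares of 1/10 among Falguni, Ishita, Jayant, Manoj.
Falguni is living and takes 1/10.
Ishita predeceased; the 1/10 allotted to Ishita's branch passes to Ishita's issue by representation.
The 1/10 is divided into 3 equal shares of 1/30 among Eshan, Deepa, Sarita.
Eshan is living and takes 1/30.
Deepa is living and takes 1/30.
Sarita is living and takes 1/30.
Jayant is living and takes 1/10.
Manoj predeceased; the 1/10 allotted to Manoj's branch passes to Manoj's issue by representation.
The 1/10 is divided into 2 equal shares of 1/20 among Kavita, Omkar.
Kavita is living and takes 1/20.
Omkar is living and takes 1/20.

Deepa 1/30; Eshan 1/30; Falguni 1/10; Jayant 1/10; Kavita 1/20; Lakshmi 3/5; Omkar 1/20; Sarita 1/30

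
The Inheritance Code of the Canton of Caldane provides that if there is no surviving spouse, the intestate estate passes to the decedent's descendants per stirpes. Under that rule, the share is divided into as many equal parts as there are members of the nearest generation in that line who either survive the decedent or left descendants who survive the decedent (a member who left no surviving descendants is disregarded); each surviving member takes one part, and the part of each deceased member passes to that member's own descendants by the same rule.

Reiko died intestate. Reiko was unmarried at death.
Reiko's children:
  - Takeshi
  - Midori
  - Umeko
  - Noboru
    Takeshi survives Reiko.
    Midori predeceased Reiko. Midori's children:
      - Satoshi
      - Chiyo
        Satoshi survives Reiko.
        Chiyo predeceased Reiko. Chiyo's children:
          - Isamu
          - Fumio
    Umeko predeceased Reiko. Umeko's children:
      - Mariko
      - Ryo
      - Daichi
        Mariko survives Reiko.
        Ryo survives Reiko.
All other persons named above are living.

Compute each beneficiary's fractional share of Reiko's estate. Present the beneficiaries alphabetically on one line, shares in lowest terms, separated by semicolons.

Daichi 1/12; Fumio 1/16; Isamu 1/16; Mariko 1/12; Noboru 1/4; Ryo 1/12; Satoshi 1/8; Takeshi 1/4

There is no surviving spouse, so the entire estate passes to Reiko's descendants per stirpes.
The estate is divided into 4 equal shares of 1/4 among Takeshi, Midori, Umeko, Noboru.
Takeshi is living and takes 1/4.
Midori predeceased; the 1/4 allotted to Midori's branch passes to Midori's issue by representation.
The 1/4 is divided into 2 equal shares of 1/8 among Satoshi, Chiyo.
Satoshi is living and takes 1/8.
Chiyo predeceased; the 1/8 allotted to Chiyo's branch passes to Chiyo's issue by representation.
The 1/8 is divided into 2 equal shares of 1/16 among Isamu, Fumio.
Isamu is living and takes 1/16.
Fumio is living and takes 1/16.
Umeko predeceased; the 1/4 allotted to Umeko's branch passes to Umeko's issue by representation.
The 1/4 is divided into 3 equal shares of 1/12 among Mariko, Ryo, Daichi.
Mariko is living and takes 1/12.
Ryo is living and takes 1/12.
Daichi is living and takes 1/12.
Noboru is living and takes 1/4.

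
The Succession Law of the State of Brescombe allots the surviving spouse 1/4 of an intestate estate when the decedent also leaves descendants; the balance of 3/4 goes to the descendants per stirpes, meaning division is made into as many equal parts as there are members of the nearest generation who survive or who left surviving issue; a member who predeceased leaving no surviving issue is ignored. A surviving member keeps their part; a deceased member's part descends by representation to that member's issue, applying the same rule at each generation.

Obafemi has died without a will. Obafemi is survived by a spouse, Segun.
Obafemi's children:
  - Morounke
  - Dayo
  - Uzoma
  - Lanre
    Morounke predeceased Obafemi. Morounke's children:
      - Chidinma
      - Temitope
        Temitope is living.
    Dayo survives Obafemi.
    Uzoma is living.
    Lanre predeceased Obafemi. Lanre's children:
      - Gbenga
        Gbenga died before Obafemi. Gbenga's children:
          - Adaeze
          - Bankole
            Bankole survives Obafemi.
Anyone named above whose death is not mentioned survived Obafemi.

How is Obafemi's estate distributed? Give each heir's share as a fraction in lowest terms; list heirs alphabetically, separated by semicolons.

Segun, as surviving spouse, takes 1/4.
The remaining 3/4 passes to Obafemi's descendants per stirpes.
The 3/4 is divided into 4 equal shares of 3/16 among Morounke, Dayo, Uzoma, Lanre.
Morounke predeceased; the 3/16 allotted to Morounke's branch passes to Morounke's issue by representation.
The 3/16 is divided into 2 equal shares of 3/32 among Chidinma, Temitope.
Chidinma is living and takes 3/32.
Temitope is living and takes 3/32.
Dayo is living and takes 3/16.
Uzoma is living and takes 3/16.
Lanre predeceased; the 3/16 allotted to Lanre's branch passes to Lanre's issue by representation.
Gbenga's line is the sole branch at this level, so the full 3/16 passes to Gbenga's issue by representation.
The 3/16 is divided into 2 equal shares of 3/32 among Adaeze, Bankole.
Adaeze is living and takes 3/32.
Bankole is living and takes 3/32.

Adaeze 3/32; Bankole 3/32; Chidinma 3/32; Dayo 3/16; Segun 1/4; Temitope 3/32; Uzoma 3/16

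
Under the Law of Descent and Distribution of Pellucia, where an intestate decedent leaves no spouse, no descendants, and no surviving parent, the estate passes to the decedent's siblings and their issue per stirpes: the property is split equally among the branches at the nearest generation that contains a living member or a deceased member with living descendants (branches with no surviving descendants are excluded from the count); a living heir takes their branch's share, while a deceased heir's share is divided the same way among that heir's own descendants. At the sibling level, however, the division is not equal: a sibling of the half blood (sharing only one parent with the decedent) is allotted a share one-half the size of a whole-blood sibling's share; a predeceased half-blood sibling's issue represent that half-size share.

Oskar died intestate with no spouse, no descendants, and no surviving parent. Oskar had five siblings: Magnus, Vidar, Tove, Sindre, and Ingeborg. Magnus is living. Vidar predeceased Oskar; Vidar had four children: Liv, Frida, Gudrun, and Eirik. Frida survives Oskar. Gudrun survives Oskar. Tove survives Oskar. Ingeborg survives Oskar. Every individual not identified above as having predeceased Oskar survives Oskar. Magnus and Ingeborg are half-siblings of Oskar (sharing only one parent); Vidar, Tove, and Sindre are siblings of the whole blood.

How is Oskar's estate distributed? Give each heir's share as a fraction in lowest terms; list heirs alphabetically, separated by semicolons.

No spouse, descendants, or parent survives, so the estate passes to Oskar's siblings per stirpes.
Half-blood siblings count for one-half the weight of whole-blood siblings at the initial division.
Dividing 1 in proportion to weights (total weight 4): Magnus (weight 1/2) → 1/8; Vidar (weight 1) → 1/4; Tove (weight 1) → 1/4; Sindre (weight 1) → 1/4; Ingeborg (weight 1/2) → 1/8.
Magnus is living and takes 1/8.
Vidar predeceased; the 1/4 allotted to Vidar's branch passes to Vidar's issue by representation.
The 1/4 is divided into 4 equal shares of 1/16 among Liv, Frida, Gudrun, Eirik.
Liv is living and takes 1/16.
Frida is living and takes 1/16.
Gudrun is living and takes 1/16.
Eirik is living and takes 1/16.
Tove is living and takes 1/4.
Sindre is living and takes 1/4.
Ingeborg is living and takes 1/8.

Eirik 1/16; Frida 1/16; Gudrun 1/16; Ingeborg 1/8; Liv 1/16; Magnus 1/8; Sindre 1/4; Tove 1/4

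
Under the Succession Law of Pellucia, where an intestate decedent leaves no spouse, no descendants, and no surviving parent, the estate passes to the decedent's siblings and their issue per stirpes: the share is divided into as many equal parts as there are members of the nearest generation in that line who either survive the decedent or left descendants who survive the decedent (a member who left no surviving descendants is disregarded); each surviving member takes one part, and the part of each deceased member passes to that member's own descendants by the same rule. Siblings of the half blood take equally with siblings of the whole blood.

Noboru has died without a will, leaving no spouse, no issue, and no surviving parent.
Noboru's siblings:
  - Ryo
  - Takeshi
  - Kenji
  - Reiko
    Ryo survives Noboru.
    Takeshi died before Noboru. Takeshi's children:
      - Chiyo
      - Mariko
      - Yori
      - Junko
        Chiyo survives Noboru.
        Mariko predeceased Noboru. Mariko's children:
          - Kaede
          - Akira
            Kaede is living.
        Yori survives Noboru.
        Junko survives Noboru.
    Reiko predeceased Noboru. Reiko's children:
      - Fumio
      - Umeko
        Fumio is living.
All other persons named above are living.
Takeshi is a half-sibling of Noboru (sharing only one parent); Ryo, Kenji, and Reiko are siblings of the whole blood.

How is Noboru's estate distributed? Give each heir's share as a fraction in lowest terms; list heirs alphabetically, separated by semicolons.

No spouse, descendants, or parent survives, so the estate passes to Noboru's siblings per stirpes.
Half-blood and whole-blood siblings take equally under the stated rule.
The estate is divided into 4 equal shares of 1/4 among Ryo, Takeshi, Kenji, Reiko.
Ryo is living and takes 1/4.
Takeshi predeceased; the 1/4 allotted to Takeshi's branch passes to Takeshi's issue by representation.
The 1/4 is divided into 4 equal shares of 1/16 among Chiyo, Mariko, Yori, Junko.
Chiyo is living and takes 1/16.
Mariko predeceased; the 1/16 allotted to Mariko's branch passes to Mariko's issue by representation.
The 1/16 is divided into 2 equal shares of 1/32 among Kaede, Akira.
Kaede is living and takes 1/32.
Akira is living and takes 1/32.
Yori is living and takes 1/16.
Junko is living and takes 1/16.
Kenji is living and takes 1/4.
Reiko predeceased; the 1/4 allotted to Reiko's branch passes to Reiko's issue by representation.
The 1/4 is divided into 2 equal shares of 1/8 among Fumio, Umeko.
Fumio is living and takes 1/8.
Umeko is living and takes 1/8.

Akira 1/32; Chiyo 1/16; Fumio 1/8; Junko 1/16; Kaede 1/32; Kenji 1/4; Ryo 1/4; Umeko 1/8; Yori 1/16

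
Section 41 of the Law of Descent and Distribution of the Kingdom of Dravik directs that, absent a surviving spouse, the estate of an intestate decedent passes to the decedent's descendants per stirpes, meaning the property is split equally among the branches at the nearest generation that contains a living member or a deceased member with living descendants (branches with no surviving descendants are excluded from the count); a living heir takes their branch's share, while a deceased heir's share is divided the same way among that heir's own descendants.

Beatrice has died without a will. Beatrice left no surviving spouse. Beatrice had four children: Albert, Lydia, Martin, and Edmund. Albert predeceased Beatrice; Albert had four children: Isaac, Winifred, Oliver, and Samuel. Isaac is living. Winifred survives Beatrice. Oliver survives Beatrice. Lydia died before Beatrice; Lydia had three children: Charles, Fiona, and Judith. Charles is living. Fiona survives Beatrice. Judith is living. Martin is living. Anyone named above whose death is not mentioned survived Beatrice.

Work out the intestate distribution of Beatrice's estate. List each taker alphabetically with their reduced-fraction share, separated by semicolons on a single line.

There is no surviving spouse, so the entire estate passes to Beatrice's descendants per stirpes.
The estate is divided into 4 equal shares of 1/4 among Albert, Lydia, Martin, Edmund.
Albert predeceased; the 1/4 allotted to Albert's branch passes to Albert's issue by representation.
The 1/4 is divided into 4 equal shares of 1/16 among Isaac, Winifred, Oliver, Samuel.
Isaac is living and takes 1/16.
Winifred is living and takes 1/16.
Oliver is living and takes 1/16.
Samuel is living and takes 1/16.
Lydia predeceased; the 1/4 allotted to Lydia's branch passes to Lydia's issue by representation.
The 1/4 is divided into 3 equal shares of 1/12 among Charles, Fiona, Judith.
Charles is living and takes 1/12.
Fiona is living and takes 1/12.
Judith is living and takes 1/12.
Martin is living and takes 1/4.
Edmund is living and takes 1/4.

Charles 1/12; Edmund 1/4; Fiona 1/12; Isaac 1/16; Judith 1/12; Martin 1/4; Oliver 1/16; Samuel 1/16; Winifred 1/16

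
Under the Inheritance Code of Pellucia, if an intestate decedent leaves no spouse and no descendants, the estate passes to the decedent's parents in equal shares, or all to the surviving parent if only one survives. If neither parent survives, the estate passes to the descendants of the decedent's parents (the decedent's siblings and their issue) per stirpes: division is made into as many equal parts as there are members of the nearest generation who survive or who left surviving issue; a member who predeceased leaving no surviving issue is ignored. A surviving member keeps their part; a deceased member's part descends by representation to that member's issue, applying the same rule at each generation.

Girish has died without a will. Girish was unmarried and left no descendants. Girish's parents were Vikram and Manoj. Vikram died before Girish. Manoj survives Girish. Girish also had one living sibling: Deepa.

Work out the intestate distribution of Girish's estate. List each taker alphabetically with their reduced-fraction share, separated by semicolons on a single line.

Manoj 1

Only one parent, Manoj, survives, so Manoj takes the entire estate. The siblings take nothing because a surviving parent has priority.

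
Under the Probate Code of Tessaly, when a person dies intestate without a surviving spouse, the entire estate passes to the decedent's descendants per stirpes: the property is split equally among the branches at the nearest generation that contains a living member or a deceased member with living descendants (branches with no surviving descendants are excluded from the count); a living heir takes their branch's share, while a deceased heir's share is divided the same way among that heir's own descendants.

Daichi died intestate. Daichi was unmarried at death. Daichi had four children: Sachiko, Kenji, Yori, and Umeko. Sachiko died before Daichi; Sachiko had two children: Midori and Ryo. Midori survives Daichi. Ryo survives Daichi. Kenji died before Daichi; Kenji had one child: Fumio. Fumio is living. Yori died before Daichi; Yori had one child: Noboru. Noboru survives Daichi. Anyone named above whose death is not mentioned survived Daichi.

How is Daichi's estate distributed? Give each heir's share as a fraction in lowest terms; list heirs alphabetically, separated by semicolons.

Fumio 1/4; Midori 1/8; Noboru 1/4; Ryo 1/8; Umeko 1/4

There is no surviving spouse, so the entire estate passes to Daichi's descendants per stirpes.
The estate is divided into 4 equal shares of 1/4 among Sachiko, Kenji, Yori, Umeko.
Sachiko predeceased; the 1/4 allotted to Sachiko's branch passes to Sachiko's issue by representation.
The 1/4 is divided into 2 equal shares of 1/8 among Midori, Ryo.
Midori is living and takes 1/8.
Ryo is living and takes 1/8.
Kenji predeceased; the 1/4 allotted to Kenji's branch passes to Kenji's issue by representation.
Fumio is the sole taker at this level and receives the full 1/4.
Yori predeceased; the 1/4 allotted to Yori's branch passes to Yori's issue by representation.
Noboru is the sole taker at this level and receives the full 1/4.
Umeko is living and takes 1/4.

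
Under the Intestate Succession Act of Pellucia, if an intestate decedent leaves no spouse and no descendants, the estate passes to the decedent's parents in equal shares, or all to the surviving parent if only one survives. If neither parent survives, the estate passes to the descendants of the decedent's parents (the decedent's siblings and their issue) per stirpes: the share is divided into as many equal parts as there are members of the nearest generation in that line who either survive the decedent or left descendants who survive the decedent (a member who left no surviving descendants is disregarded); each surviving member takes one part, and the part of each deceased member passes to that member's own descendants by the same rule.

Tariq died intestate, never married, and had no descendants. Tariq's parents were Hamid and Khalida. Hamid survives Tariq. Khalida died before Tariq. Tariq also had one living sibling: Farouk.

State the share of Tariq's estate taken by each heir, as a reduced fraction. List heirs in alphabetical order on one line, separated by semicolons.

Hamid 1

Only one parent, Hamid, survives, so Hamid takes the entire estate. The siblings take nothing because a surviving parent has priority.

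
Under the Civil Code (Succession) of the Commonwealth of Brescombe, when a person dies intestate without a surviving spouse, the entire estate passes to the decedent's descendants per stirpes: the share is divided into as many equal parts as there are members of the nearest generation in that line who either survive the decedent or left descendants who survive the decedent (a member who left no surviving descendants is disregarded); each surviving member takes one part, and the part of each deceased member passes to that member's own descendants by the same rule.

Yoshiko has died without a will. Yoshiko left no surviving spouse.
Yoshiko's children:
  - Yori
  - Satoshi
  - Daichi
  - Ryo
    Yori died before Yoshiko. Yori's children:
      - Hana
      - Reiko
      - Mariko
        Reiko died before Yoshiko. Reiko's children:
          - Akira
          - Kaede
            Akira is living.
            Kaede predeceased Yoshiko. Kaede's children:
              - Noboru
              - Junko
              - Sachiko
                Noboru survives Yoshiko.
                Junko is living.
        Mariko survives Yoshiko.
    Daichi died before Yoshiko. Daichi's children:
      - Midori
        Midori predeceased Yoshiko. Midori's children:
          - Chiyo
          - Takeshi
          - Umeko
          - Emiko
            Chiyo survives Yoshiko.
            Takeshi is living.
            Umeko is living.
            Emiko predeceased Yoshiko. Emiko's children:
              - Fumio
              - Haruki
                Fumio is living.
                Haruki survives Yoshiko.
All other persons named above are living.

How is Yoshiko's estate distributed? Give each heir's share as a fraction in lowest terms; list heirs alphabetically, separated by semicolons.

There is no surviving spouse, so the entire estate passes to Yoshiko's descendants per stirpes.
The estate is divided into 4 equal shares of 1/4 among Yori, Satoshi, Daichi, Ryo.
Yori predeceased; the 1/4 allotted to Yori's branch passes to Yori's issue by representation.
The 1/4 is divided into 3 equal shares of 1/12 among Hana, Reiko, Mariko.
Hana is living and takes 1/12.
Reiko predeceased; the 1/12 allotted to Reiko's branch passes to Reiko's issue by representation.
The 1/12 is divided into 2 equal shares of 1/24 among Akira, Kaede.
Akira is living and takes 1/24.
Kaede predeceased; the 1/24 allotted to Kaede's branch passes to Kaede's issue by representation.
The 1/24 is divided into 3 equal shares of 1/72 among Noboru, Junko, Sachiko.
Noboru is living and takes 1/72.
Junko is living and takes 1/72.
Sachiko is living and takes 1/72.
Mariko is living and takes 1/12.
Satoshi is living and takes 1/4.
Daichi predeceased; the 1/4 allotted to Daichi's branch passes to Daichi's issue by representation.
Midori's line is the sole branch at this level, so the full 1/4 passes to Midori's issue by representation.
The 1/4 is divided into 4 equal shares of 1/16 among Chiyo, Takeshi, Umeko, Emiko.
Chiyo is living and takes 1/16.
Takeshi is living and takes 1/16.
Umeko is living and takes 1/16.
Emiko predeceased; the 1/16 allotted to Emiko's branch passes to Emiko's issue by representation.
The 1/16 is divided into 2 equal shares of 1/32 among Fumio, Haruki.
Fumio is living and takes 1/32.
Haruki is living and takes 1/32.
Ryo is living and takes 1/4.

Akira 1/24; Chiyo 1/16; Fumio 1/32; Hana 1/12; Haruki 1/32; Junko 1/72; Mariko 1/12; Noboru 1/72; Ryo 1/4; Sachiko 1/72; Satoshi 1/4; Takeshi 1/16; Umeko 1/16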